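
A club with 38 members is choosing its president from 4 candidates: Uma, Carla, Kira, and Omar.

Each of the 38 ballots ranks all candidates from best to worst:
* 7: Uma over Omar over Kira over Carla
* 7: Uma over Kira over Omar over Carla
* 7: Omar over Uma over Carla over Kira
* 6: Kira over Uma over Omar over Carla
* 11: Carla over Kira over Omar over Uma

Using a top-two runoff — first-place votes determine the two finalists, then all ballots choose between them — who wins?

Uma

Round 1 first-place votes: Uma 14, Carla 11, Kira 6, Omar 7. Uma and Carla advance.
Runoff: Uma is ranked above Carla on 27 ballots, Carla above Uma on 11.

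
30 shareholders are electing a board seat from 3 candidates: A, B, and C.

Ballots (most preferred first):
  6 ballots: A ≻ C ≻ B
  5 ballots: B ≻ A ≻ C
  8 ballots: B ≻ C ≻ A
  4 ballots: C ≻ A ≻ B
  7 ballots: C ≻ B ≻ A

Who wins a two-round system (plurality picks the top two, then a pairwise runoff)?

C

Round 1 first-place votes: A 6, B 13, C 11. B and C advance.
Runoff: B is ranked above C on 13 ballots, C above B on 17.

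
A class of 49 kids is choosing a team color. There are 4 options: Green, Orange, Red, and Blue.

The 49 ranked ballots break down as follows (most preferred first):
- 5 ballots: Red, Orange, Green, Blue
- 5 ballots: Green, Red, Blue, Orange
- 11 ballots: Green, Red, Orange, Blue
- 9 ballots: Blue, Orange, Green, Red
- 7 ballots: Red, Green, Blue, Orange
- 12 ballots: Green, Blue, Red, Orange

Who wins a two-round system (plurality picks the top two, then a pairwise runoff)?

Green

Round 1 first-place votes: Green 28, Orange 0, Red 12, Blue 9. Green and Red advance.
Runoff: Green is ranked above Red on 37 ballots, Red above Green on 12.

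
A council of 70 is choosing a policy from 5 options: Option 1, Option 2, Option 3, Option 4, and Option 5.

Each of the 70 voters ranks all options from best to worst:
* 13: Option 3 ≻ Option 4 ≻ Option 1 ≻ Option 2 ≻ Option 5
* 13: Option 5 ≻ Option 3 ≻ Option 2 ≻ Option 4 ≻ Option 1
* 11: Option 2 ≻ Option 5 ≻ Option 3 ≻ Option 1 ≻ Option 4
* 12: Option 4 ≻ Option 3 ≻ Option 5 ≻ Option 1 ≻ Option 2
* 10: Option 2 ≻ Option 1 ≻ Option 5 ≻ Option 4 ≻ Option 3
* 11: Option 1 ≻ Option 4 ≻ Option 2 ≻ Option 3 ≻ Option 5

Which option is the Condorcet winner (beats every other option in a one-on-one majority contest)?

Option 3 vs Option 1: 49–21
Option 3 vs Option 2: 38–32
Option 3 vs Option 4: 37–33
Option 3 vs Option 5: 36–34
Option 3 beats every other option.

Option 3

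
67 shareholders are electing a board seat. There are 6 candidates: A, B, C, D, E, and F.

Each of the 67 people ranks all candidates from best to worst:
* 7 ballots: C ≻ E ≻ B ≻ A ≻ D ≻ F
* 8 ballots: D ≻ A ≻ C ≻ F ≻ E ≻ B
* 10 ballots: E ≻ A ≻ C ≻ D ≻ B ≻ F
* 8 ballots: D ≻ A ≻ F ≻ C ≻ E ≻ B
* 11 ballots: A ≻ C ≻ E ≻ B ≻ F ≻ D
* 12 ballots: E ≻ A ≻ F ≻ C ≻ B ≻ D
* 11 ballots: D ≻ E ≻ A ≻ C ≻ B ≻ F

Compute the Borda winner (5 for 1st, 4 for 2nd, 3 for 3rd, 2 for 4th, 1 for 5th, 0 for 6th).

A

A: 7×2 + 8×4 + 10×4 + 8×4 + 11×5 + 12×4 + 11×3 = 254
B: 7×3 + 8×0 + 10×1 + 8×0 + 11×2 + 12×1 + 11×1 = 76
C: 7×5 + 8×3 + 10×3 + 8×2 + 11×4 + 12×2 + 11×2 = 195
D: 7×1 + 8×5 + 10×2 + 8×5 + 11×0 + 12×0 + 11×5 = 162
E: 7×4 + 8×1 + 10×5 + 8×1 + 11×3 + 12×5 + 11×4 = 231
F: 7×0 + 8×2 + 10×0 + 8×3 + 11×1 + 12×3 + 11×0 = 87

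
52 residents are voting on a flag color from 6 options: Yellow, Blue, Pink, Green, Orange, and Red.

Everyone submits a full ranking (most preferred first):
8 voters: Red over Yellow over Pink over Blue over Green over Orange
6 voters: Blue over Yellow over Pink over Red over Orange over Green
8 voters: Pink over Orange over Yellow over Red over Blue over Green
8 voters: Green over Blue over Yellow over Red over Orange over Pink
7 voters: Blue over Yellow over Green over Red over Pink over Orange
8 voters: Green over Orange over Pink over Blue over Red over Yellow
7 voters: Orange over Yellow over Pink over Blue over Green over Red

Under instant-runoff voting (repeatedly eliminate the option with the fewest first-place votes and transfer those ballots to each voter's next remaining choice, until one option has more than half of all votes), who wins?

Round 1: Yellow 0, Blue 13, Pink 8, Green 16, Orange 7, Red 8. Yellow eliminated.
Round 2: Blue 13, Pink 8, Green 16, Orange 7, Red 8. Orange eliminated.
Round 3: Blue 13, Pink 15, Green 16, Red 8. Red eliminated.
Round 4: Blue 13, Pink 23, Green 16. Blue eliminated.
Round 5: Pink 29, Green 23. Pink has a majority (≥27).

Pink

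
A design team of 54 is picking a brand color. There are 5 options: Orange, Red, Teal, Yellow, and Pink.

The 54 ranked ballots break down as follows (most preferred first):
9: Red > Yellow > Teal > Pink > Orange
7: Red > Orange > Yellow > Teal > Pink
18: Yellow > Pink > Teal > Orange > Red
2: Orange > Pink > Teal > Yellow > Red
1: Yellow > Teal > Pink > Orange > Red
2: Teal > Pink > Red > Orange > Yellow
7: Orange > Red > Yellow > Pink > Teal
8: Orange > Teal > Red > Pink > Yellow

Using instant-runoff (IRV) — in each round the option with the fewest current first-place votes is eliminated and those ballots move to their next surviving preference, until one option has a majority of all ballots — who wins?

Red

Round 1: Orange 17, Red 16, Teal 2, Yellow 19, Pink 0. Pink eliminated.
Round 2: Orange 17, Red 16, Teal 2, Yellow 19. Teal eliminated.
Round 3: Orange 17, Red 18, Yellow 19. Orange eliminated.
Round 4: Red 33, Yellow 21. Red has a majority (≥28).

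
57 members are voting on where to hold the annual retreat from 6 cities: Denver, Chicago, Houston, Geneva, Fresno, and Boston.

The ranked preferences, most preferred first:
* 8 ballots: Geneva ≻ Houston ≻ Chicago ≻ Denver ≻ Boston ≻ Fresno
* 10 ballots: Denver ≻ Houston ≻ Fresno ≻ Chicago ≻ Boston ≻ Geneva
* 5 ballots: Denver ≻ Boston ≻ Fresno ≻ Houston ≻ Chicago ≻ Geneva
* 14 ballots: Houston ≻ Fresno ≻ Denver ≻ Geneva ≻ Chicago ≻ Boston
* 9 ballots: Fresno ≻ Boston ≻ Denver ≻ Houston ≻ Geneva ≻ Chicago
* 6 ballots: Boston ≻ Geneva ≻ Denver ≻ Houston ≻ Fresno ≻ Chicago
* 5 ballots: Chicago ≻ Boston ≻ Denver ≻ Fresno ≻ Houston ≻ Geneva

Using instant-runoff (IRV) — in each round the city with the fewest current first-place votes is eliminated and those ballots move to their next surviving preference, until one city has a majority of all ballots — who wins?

Houston

Round 1: Denver 15, Chicago 5, Houston 14, Geneva 8, Fresno 9, Boston 6. Chicago eliminated.
Round 2: Denver 15, Houston 14, Geneva 8, Fresno 9, Boston 11. Geneva eliminated.
Round 3: Denver 15, Houston 22, Fresno 9, Boston 11. Fresno eliminated.
Round 4: Denver 15, Houston 22, Boston 20. Denver eliminated.
Round 5: Houston 32, Boston 25. Houston has a majority (≥29).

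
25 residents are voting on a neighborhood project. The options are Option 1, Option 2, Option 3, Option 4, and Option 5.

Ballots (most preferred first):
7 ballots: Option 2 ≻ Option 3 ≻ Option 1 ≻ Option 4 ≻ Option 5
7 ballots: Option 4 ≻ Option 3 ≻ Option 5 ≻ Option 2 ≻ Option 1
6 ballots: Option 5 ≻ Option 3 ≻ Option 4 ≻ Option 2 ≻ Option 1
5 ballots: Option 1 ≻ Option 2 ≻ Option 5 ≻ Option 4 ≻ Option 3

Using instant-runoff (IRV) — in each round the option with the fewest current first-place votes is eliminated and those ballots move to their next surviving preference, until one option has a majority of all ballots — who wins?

Round 1: Option 1 5, Option 2 7, Option 3 0, Option 4 7, Option 5 6. Option 3 eliminated.
Round 2: Option 1 5, Option 2 7, Option 4 7, Option 5 6. Option 1 eliminated.
Round 3: Option 2 12, Option 4 7, Option 5 6. Option 5 eliminated.
Round 4: Option 2 12, Option 4 13. Option 4 has a majority (≥13).

Option 4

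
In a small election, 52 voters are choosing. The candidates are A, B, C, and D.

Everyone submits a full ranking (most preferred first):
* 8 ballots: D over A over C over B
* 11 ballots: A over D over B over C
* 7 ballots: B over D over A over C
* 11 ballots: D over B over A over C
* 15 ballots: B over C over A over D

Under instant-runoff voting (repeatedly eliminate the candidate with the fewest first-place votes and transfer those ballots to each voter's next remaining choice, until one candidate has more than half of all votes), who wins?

D

Round 1: A 11, B 22, C 0, D 19. C eliminated.
Round 2: A 11, B 22, D 19. A eliminated.
Round 3: B 22, D 30. D has a majority (≥27).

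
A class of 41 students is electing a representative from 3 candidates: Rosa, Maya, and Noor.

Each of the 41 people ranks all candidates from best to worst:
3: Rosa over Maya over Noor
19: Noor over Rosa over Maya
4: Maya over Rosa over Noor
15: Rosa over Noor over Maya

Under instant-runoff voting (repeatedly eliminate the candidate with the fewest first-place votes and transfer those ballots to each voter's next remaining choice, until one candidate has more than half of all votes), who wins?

Round 1: Rosa 18, Maya 4, Noor 19. Maya eliminated.
Round 2: Rosa 22, Noor 19. Rosa has a majority (≥21).

Rosa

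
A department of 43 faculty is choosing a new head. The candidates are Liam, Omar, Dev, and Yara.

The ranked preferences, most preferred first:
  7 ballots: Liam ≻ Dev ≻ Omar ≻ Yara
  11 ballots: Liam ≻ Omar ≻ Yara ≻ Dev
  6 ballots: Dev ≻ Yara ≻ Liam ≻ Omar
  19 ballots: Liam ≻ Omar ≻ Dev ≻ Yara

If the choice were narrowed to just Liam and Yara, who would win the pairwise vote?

Liam

Liam is ranked above Yara on 37 ballots; Yara above Liam on 6.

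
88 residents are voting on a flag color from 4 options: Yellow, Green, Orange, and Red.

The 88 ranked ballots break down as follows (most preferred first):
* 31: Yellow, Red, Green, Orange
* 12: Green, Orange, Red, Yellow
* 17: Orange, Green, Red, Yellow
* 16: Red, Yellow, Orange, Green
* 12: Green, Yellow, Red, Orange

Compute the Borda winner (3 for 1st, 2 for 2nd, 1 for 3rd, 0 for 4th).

Yellow: 31×3 + 12×0 + 17×0 + 16×2 + 12×2 = 149
Green: 31×1 + 12×3 + 17×2 + 16×0 + 12×3 = 137
Orange: 31×0 + 12×2 + 17×3 + 16×1 + 12×0 = 91
Red: 31×2 + 12×1 + 17×1 + 16×3 + 12×1 = 151

Red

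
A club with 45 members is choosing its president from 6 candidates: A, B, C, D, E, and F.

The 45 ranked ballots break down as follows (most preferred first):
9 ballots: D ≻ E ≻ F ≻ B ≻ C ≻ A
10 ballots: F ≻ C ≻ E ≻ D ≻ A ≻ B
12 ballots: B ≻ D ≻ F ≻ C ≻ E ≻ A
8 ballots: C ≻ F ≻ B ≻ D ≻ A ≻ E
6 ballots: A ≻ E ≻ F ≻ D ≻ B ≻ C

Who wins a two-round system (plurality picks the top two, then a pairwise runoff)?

F

Round 1 first-place votes: A 6, B 12, C 8, D 9, E 0, F 10. B and F advance.
Runoff: B is ranked above F on 12 ballots, F above B on 33.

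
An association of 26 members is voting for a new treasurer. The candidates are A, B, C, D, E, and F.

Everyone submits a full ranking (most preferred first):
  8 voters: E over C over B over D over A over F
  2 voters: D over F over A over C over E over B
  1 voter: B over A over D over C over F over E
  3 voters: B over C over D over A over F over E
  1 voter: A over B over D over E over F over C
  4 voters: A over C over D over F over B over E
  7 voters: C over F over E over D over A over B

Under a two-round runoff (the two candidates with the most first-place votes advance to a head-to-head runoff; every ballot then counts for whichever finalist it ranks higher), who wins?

C

Round 1 first-place votes: A 5, B 4, C 7, D 2, E 8, F 0. E and C advance.
Runoff: E is ranked above C on 9 ballots, C above E on 17.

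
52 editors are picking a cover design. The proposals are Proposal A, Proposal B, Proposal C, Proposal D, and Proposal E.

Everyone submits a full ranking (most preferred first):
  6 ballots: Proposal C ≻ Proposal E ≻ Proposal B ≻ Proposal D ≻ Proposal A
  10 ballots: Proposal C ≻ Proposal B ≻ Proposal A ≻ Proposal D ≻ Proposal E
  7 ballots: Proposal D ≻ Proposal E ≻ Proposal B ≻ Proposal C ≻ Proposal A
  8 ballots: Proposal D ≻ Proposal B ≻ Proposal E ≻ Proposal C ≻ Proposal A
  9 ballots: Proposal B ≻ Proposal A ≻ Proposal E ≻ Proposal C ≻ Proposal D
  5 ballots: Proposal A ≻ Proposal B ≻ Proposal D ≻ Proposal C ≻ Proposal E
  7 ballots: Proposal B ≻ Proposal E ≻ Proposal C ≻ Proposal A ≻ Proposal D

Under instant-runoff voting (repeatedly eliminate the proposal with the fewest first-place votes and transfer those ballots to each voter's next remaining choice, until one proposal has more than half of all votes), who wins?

Round 1: Proposal A 5, Proposal B 16, Proposal C 16, Proposal D 15, Proposal E 0. Proposal E eliminated.
Round 2: Proposal A 5, Proposal B 16, Proposal C 16, Proposal D 15. Proposal A eliminated.
Round 3: Proposal B 21, Proposal C 16, Proposal D 15. Proposal D eliminated.
Round 4: Proposal B 36, Proposal C 16. Proposal B has a majority (≥27).

Proposal B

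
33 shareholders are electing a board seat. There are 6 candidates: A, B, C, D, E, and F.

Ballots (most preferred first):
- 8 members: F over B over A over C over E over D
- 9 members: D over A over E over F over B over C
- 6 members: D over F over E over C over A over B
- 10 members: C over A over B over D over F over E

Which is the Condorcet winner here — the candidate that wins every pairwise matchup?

A

A vs B: 25–8
A vs C: 17–16
A vs D: 18–15
A vs E: 27–6
A vs F: 19–14
A beats every other candidate.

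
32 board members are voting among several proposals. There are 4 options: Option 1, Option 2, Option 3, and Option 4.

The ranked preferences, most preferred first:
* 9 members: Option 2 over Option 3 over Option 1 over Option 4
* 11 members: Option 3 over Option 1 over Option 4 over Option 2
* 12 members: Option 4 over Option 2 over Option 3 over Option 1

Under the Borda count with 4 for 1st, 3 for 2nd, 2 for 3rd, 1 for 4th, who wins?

Option 1: 9×2 + 11×3 + 12×1 = 63
Option 2: 9×4 + 11×1 + 12×3 = 83
Option 3: 9×3 + 11×4 + 12×2 = 95
Option 4: 9×1 + 11×2 + 12×4 = 79

Option 3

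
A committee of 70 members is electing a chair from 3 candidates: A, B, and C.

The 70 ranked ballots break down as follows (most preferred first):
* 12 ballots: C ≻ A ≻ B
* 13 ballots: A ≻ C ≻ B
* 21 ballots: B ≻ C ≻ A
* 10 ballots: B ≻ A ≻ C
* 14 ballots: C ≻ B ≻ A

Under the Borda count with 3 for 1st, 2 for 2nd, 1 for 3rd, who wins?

C

A: 12×2 + 13×3 + 21×1 + 10×2 + 14×1 = 118
B: 12×1 + 13×1 + 21×3 + 10×3 + 14×2 = 146
C: 12×3 + 13×2 + 21×2 + 10×1 + 14×3 = 156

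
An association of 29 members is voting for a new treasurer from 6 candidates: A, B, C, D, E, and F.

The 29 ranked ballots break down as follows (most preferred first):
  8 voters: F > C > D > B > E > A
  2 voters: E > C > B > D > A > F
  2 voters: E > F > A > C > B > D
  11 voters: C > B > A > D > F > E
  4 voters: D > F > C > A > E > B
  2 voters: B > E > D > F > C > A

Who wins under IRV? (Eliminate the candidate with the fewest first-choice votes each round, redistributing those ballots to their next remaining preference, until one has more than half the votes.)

Round 1: A 0, B 2, C 11, D 4, E 4, F 8. A eliminated.
Round 2: B 2, C 11, D 4, E 4, F 8. B eliminated.
Round 3: C 11, D 4, E 6, F 8. D eliminated.
Round 4: C 11, E 6, F 12. E eliminated.
Round 5: C 13, F 16. F has a majority (≥15).

F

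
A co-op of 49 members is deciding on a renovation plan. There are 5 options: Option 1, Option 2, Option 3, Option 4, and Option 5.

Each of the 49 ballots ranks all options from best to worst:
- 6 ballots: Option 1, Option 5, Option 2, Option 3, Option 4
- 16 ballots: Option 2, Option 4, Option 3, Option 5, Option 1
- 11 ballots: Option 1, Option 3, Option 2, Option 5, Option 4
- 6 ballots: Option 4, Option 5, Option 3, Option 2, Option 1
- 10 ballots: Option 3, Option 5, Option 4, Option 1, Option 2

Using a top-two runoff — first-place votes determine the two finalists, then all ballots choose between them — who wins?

Option 1

Round 1 first-place votes: Option 1 17, Option 2 16, Option 3 10, Option 4 6, Option 5 0. Option 1 and Option 2 advance.
Runoff: Option 1 is ranked above Option 2 on 27 ballots, Option 2 above Option 1 on 22.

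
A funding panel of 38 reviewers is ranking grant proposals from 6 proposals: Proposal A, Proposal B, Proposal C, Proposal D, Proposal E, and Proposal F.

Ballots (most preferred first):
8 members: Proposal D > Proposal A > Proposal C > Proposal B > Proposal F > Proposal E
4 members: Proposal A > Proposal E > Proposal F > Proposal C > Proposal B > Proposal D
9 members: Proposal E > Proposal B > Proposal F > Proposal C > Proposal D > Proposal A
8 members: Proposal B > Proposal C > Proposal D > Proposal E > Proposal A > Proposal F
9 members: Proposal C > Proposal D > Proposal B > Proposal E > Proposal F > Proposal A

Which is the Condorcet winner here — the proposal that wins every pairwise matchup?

Proposal C vs Proposal A: 26–12
Proposal C vs Proposal B: 21–17
Proposal C vs Proposal D: 30–8
Proposal C vs Proposal E: 25–13
Proposal C vs Proposal F: 25–13
Proposal C beats every other proposal.

Proposal C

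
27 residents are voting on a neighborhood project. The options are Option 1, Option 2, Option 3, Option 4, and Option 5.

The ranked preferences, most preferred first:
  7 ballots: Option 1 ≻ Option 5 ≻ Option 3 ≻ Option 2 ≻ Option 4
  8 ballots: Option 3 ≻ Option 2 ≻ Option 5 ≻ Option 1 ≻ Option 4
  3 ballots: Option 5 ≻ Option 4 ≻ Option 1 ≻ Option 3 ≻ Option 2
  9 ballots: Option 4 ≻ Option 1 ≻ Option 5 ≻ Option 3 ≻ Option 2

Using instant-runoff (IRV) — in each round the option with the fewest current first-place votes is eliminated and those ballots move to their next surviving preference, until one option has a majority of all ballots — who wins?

Round 1: Option 1 7, Option 2 0, Option 3 8, Option 4 9, Option 5 3. Option 2 eliminated.
Round 2: Option 1 7, Option 3 8, Option 4 9, Option 5 3. Option 5 eliminated.
Round 3: Option 1 7, Option 3 8, Option 4 12. Option 1 eliminated.
Round 4: Option 3 15, Option 4 12. Option 3 has a majority (≥14).

Option 3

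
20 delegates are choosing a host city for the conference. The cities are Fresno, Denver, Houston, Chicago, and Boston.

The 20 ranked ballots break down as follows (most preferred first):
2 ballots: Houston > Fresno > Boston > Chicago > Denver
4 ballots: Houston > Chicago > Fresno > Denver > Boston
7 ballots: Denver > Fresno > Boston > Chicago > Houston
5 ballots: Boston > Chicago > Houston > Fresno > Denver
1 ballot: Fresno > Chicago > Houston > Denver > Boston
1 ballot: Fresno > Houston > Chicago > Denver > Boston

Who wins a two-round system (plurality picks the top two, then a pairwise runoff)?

Round 1 first-place votes: Fresno 2, Denver 7, Houston 6, Chicago 0, Boston 5. Denver and Houston advance.
Runoff: Denver is ranked above Houston on 7 ballots, Houston above Denver on 13.

Houston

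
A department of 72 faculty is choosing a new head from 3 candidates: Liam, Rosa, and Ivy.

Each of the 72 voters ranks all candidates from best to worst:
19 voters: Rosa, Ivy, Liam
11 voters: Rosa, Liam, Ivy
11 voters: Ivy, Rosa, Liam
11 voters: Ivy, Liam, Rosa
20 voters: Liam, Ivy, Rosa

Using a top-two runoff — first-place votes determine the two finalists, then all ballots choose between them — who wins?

Round 1 first-place votes: Liam 20, Rosa 30, Ivy 22. Rosa and Ivy advance.
Runoff: Rosa is ranked above Ivy on 30 ballots, Ivy above Rosa on 42.

Ivy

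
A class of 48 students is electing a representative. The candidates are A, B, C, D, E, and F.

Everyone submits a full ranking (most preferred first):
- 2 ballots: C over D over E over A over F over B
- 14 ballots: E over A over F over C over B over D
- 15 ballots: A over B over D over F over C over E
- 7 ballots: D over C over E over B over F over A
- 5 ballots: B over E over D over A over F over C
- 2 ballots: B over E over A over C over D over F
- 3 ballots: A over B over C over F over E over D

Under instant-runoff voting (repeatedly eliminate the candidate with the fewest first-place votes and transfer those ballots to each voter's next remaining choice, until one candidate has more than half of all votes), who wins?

Round 1: A 18, B 7, C 2, D 7, E 14, F 0. F eliminated.
Round 2: A 18, B 7, C 2, D 7, E 14. C eliminated.
Round 3: A 18, B 7, D 9, E 14. B eliminated.
Round 4: A 18, D 9, E 21. D eliminated.
Round 5: A 18, E 30. E has a majority (≥25).

E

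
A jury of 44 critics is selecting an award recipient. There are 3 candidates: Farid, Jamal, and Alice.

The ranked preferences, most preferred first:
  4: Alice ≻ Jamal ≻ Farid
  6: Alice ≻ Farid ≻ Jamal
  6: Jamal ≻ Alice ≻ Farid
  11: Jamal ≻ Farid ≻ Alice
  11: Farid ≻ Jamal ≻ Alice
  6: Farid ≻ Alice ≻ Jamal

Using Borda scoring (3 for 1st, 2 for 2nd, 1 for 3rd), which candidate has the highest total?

Farid: 4×1 + 6×2 + 6×1 + 11×2 + 11×3 + 6×3 = 95
Jamal: 4×2 + 6×1 + 6×3 + 11×3 + 11×2 + 6×1 = 93
Alice: 4×3 + 6×3 + 6×2 + 11×1 + 11×1 + 6×2 = 76

Farid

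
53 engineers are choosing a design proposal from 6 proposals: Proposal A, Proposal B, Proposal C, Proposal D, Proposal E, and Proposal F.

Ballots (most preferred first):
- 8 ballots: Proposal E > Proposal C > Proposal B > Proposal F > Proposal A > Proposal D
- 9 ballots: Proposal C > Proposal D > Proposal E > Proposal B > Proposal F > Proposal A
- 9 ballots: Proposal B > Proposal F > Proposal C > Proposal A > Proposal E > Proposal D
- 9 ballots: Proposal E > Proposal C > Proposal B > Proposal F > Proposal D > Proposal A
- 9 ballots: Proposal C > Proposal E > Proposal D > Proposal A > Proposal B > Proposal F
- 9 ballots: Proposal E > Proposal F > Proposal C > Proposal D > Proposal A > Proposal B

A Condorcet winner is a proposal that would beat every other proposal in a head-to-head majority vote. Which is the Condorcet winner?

Proposal C

Proposal C vs Proposal A: 53–0
Proposal C vs Proposal B: 44–9
Proposal C vs Proposal D: 53–0
Proposal C vs Proposal E: 27–26
Proposal C vs Proposal F: 35–18
Proposal C beats every other proposal.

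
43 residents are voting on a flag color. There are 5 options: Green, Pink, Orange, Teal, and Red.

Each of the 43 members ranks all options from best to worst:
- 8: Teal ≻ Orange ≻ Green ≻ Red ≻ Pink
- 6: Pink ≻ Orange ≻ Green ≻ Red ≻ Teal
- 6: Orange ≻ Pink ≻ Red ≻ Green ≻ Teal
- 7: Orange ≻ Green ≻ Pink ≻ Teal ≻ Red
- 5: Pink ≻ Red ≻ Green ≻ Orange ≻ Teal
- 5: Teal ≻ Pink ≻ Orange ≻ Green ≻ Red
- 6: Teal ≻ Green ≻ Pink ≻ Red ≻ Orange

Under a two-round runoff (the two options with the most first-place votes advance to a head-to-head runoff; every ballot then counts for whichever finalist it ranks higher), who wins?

Orange

Round 1 first-place votes: Green 0, Pink 11, Orange 13, Teal 19, Red 0. Teal and Orange advance.
Runoff: Teal is ranked above Orange on 19 ballots, Orange above Teal on 24.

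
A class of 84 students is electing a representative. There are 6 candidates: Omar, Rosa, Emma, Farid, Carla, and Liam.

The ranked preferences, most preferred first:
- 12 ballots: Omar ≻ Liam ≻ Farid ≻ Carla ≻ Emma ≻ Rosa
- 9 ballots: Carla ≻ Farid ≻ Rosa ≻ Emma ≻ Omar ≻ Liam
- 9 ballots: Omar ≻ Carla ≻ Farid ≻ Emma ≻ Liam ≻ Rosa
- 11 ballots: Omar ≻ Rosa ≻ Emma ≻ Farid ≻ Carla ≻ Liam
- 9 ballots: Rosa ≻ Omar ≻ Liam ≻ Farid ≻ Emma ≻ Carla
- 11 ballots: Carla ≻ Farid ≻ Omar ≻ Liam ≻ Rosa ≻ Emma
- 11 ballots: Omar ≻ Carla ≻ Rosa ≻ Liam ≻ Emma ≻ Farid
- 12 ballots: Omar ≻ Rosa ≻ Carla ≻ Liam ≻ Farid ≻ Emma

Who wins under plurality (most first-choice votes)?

Omar

First-place votes: Omar 55, Rosa 9, Emma 0, Farid 0, Carla 20, Liam 0.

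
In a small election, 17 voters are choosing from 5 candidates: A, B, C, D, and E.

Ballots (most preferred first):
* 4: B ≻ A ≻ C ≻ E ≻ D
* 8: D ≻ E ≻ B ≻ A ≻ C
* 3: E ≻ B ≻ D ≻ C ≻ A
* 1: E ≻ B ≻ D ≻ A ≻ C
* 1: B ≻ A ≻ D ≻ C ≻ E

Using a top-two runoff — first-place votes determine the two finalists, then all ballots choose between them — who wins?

B

Round 1 first-place votes: A 0, B 5, C 0, D 8, E 4. D and B advance.
Runoff: D is ranked above B on 8 ballots, B above D on 9.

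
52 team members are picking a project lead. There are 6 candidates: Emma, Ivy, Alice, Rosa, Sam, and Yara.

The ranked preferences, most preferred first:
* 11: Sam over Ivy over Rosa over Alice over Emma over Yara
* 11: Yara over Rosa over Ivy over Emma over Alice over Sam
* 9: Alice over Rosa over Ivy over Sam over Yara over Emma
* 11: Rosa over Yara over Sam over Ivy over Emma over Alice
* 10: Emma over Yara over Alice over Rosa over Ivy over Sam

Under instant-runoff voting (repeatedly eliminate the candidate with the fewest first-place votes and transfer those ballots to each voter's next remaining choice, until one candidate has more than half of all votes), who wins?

Rosa

Round 1: Emma 10, Ivy 0, Alice 9, Rosa 11, Sam 11, Yara 11. Ivy eliminated.
Round 2: Emma 10, Alice 9, Rosa 11, Sam 11, Yara 11. Alice eliminated.
Round 3: Emma 10, Rosa 20, Sam 11, Yara 11. Emma eliminated.
Round 4: Rosa 20, Sam 11, Yara 21. Sam eliminated.
Round 5: Rosa 31, Yara 21. Rosa has a majority (≥27).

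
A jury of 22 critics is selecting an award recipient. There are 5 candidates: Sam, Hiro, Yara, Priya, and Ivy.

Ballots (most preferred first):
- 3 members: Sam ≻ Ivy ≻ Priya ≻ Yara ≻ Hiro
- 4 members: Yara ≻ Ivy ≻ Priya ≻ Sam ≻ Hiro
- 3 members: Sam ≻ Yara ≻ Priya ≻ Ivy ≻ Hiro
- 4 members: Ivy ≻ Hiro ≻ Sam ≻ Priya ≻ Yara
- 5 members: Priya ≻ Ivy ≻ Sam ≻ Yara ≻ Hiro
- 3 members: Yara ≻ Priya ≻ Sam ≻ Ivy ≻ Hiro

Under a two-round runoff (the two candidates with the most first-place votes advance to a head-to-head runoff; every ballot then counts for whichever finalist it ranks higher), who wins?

Round 1 first-place votes: Sam 6, Hiro 0, Yara 7, Priya 5, Ivy 4. Yara and Sam advance.
Runoff: Yara is ranked above Sam on 7 ballots, Sam above Yara on 15.

Sam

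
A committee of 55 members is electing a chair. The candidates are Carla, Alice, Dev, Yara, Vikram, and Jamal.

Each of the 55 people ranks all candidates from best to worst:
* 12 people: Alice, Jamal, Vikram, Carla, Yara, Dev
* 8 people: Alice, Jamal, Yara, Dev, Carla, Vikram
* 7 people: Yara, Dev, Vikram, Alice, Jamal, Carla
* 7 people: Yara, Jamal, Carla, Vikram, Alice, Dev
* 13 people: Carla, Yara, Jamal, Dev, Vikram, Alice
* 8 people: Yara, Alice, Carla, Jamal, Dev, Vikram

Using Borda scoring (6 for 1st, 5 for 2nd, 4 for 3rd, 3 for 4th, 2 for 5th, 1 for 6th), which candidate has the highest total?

Yara

Carla: 12×3 + 8×2 + 7×1 + 7×4 + 13×6 + 8×4 = 197
Alice: 12×6 + 8×6 + 7×3 + 7×2 + 13×1 + 8×5 = 208
Dev: 12×1 + 8×3 + 7×5 + 7×1 + 13×3 + 8×2 = 133
Yara: 12×2 + 8×4 + 7×6 + 7×6 + 13×5 + 8×6 = 253
Vikram: 12×4 + 8×1 + 7×4 + 7×3 + 13×2 + 8×1 = 139
Jamal: 12×5 + 8×5 + 7×2 + 7×5 + 13×4 + 8×3 = 225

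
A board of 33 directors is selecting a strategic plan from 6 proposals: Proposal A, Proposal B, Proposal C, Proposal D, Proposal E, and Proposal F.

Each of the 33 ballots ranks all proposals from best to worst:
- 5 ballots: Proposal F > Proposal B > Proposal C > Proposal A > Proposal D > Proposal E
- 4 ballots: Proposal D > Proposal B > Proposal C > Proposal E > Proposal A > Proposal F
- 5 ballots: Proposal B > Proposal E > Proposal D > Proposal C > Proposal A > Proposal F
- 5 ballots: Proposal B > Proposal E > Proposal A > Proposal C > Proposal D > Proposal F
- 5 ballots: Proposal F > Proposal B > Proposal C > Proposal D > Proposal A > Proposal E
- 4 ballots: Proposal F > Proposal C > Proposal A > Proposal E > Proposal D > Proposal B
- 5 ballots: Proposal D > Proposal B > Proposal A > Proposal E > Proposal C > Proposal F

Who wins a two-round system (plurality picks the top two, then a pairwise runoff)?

Proposal B

Round 1 first-place votes: Proposal A 0, Proposal B 10, Proposal C 0, Proposal D 9, Proposal E 0, Proposal F 14. Proposal F and Proposal B advance.
Runoff: Proposal F is ranked above Proposal B on 14 ballots, Proposal B above Proposal F on 19.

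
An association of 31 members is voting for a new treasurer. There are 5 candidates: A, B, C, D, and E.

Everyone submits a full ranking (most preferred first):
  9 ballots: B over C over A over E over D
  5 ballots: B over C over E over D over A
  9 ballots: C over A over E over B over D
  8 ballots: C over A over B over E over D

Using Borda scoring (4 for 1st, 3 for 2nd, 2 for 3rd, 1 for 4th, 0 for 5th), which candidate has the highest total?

A: 9×2 + 5×0 + 9×3 + 8×3 = 69
B: 9×4 + 5×4 + 9×1 + 8×2 = 81
C: 9×3 + 5×3 + 9×4 + 8×4 = 110
D: 9×0 + 5×1 + 9×0 + 8×0 = 5
E: 9×1 + 5×2 + 9×2 + 8×1 = 45

C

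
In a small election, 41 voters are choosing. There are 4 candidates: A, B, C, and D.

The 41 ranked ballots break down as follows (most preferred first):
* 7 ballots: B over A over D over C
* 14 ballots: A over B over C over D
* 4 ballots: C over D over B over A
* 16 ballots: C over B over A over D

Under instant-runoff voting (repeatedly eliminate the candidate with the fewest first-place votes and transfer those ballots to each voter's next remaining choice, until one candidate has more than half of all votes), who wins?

A

Round 1: A 14, B 7, C 20, D 0. D eliminated.
Round 2: A 14, B 7, C 20. B eliminated.
Round 3: A 21, C 20. A has a majority (≥21).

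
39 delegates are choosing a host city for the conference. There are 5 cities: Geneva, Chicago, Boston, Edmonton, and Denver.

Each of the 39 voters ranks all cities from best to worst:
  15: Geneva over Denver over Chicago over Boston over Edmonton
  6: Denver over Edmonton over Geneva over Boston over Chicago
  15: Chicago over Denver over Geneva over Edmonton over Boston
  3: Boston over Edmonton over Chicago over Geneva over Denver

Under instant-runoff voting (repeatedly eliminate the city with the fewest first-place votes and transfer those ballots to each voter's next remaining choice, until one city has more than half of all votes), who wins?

Round 1: Geneva 15, Chicago 15, Boston 3, Edmonton 0, Denver 6. Edmonton eliminated.
Round 2: Geneva 15, Chicago 15, Boston 3, Denver 6. Boston eliminated.
Round 3: Geneva 15, Chicago 18, Denver 6. Denver eliminated.
Round 4: Geneva 21, Chicago 18. Geneva has a majority (≥20).

Geneva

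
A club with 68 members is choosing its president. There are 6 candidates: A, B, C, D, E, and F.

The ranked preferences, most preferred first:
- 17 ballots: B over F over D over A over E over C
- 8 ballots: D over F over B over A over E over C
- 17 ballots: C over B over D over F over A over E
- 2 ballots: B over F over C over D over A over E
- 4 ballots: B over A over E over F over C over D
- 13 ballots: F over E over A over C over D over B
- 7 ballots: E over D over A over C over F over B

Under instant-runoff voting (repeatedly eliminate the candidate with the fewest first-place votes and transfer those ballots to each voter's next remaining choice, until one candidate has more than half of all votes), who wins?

Round 1: A 0, B 23, C 17, D 8, E 7, F 13. A eliminated.
Round 2: B 23, C 17, D 8, E 7, F 13. E eliminated.
Round 3: B 23, C 17, D 15, F 13. F eliminated.
Round 4: B 23, C 30, D 15. D eliminated.
Round 5: B 31, C 37. C has a majority (≥35).

C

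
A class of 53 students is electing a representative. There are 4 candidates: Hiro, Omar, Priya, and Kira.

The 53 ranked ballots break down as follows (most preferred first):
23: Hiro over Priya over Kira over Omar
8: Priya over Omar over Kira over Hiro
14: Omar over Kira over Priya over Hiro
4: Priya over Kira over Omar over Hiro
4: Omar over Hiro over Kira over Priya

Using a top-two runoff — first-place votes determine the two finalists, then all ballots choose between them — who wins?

Round 1 first-place votes: Hiro 23, Omar 18, Priya 12, Kira 0. Hiro and Omar advance.
Runoff: Hiro is ranked above Omar on 23 ballots, Omar above Hiro on 30.

Omar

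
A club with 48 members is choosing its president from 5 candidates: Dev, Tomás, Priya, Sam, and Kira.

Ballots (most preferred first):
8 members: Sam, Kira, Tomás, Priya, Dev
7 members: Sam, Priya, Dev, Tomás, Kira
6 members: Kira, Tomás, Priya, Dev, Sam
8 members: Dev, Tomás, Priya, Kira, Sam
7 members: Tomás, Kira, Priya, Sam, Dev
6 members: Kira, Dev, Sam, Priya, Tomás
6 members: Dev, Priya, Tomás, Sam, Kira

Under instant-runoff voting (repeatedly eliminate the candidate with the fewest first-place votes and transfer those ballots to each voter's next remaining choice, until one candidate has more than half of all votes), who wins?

Kira

Round 1: Dev 14, Tomás 7, Priya 0, Sam 15, Kira 12. Priya eliminated.
Round 2: Dev 14, Tomás 7, Sam 15, Kira 12. Tomás eliminated.
Round 3: Dev 14, Sam 15, Kira 19. Dev eliminated.
Round 4: Sam 21, Kira 27. Kira has a majority (≥25).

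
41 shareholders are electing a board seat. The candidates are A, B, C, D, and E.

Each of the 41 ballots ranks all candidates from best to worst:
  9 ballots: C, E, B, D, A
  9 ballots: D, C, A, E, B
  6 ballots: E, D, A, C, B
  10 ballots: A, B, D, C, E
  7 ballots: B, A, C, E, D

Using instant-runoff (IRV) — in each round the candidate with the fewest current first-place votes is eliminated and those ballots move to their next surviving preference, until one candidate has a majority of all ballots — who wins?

D

Round 1: A 10, B 7, C 9, D 9, E 6. E eliminated.
Round 2: A 10, B 7, C 9, D 15. B eliminated.
Round 3: A 17, C 9, D 15. C eliminated.
Round 4: A 17, D 24. D has a majority (≥21).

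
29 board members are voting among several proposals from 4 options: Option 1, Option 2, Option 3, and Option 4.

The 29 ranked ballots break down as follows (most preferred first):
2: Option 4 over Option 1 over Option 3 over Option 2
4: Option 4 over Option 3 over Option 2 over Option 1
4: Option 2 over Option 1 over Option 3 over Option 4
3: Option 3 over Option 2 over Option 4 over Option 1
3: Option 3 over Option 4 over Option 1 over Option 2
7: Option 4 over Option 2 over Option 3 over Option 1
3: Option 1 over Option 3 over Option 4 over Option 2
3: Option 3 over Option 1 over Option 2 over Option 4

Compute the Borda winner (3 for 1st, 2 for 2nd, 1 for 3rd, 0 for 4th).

Option 3

Option 1: 2×2 + 4×0 + 4×2 + 3×0 + 3×1 + 7×0 + 3×3 + 3×2 = 30
Option 2: 2×0 + 4×1 + 4×3 + 3×2 + 3×0 + 7×2 + 3×0 + 3×1 = 39
Option 3: 2×1 + 4×2 + 4×1 + 3×3 + 3×3 + 7×1 + 3×2 + 3×3 = 54
Option 4: 2×3 + 4×3 + 4×0 + 3×1 + 3×2 + 7×3 + 3×1 + 3×0 = 51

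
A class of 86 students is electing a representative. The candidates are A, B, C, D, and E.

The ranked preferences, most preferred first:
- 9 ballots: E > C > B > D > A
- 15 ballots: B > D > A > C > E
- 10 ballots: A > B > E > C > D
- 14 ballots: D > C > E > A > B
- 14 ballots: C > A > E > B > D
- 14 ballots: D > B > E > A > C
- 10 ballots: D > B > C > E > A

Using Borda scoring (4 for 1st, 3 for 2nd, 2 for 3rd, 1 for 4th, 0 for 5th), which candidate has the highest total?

D

A: 9×0 + 15×2 + 10×4 + 14×1 + 14×3 + 14×1 + 10×0 = 140
B: 9×2 + 15×4 + 10×3 + 14×0 + 14×1 + 14×3 + 10×3 = 194
C: 9×3 + 15×1 + 10×1 + 14×3 + 14×4 + 14×0 + 10×2 = 170
D: 9×1 + 15×3 + 10×0 + 14×4 + 14×0 + 14×4 + 10×4 = 206
E: 9×4 + 15×0 + 10×2 + 14×2 + 14×2 + 14×2 + 10×1 = 150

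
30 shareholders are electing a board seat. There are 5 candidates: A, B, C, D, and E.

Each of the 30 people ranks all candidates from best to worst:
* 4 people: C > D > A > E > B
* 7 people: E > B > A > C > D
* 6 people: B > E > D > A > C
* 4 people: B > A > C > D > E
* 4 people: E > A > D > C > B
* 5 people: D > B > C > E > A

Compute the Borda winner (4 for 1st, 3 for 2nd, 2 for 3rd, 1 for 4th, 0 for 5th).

A: 4×2 + 7×2 + 6×1 + 4×3 + 4×3 + 5×0 = 52
B: 4×0 + 7×3 + 6×4 + 4×4 + 4×0 + 5×3 = 76
C: 4×4 + 7×1 + 6×0 + 4×2 + 4×1 + 5×2 = 45
D: 4×3 + 7×0 + 6×2 + 4×1 + 4×2 + 5×4 = 56
E: 4×1 + 7×4 + 6×3 + 4×0 + 4×4 + 5×1 = 71

B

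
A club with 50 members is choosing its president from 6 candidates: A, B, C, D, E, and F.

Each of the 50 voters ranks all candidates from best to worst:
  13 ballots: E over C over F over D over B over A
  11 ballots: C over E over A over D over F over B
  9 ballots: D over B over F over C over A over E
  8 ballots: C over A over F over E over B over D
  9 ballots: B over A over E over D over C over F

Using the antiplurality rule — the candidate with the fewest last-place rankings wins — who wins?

Last-place votes: A 13, B 11, C 0, D 8, E 9, F 9.

C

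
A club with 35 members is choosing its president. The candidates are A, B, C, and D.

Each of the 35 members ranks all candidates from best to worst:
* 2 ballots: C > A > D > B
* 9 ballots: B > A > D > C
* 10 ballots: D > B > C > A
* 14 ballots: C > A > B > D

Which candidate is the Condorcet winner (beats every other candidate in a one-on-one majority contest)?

B vs A: 19–16
B vs C: 19–16
B vs D: 23–12
B beats every other candidate.

B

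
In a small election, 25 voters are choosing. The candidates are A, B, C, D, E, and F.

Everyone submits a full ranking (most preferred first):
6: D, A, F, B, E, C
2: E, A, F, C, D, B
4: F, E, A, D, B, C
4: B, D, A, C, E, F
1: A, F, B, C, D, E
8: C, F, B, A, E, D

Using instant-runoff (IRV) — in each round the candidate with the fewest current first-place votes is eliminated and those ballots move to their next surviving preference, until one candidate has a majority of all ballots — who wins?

D

Round 1: A 1, B 4, C 8, D 6, E 2, F 4. A eliminated.
Round 2: B 4, C 8, D 6, E 2, F 5. E eliminated.
Round 3: B 4, C 8, D 6, F 7. B eliminated.
Round 4: C 8, D 10, F 7. F eliminated.
Round 5: C 11, D 14. D has a majority (≥13).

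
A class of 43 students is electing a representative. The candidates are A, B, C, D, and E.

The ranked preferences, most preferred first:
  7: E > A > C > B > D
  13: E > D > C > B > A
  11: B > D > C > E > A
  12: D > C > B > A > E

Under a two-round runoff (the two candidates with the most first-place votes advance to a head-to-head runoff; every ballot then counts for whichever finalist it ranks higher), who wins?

Round 1 first-place votes: A 0, B 11, C 0, D 12, E 20. E and D advance.
Runoff: E is ranked above D on 20 ballots, D above E on 23.

D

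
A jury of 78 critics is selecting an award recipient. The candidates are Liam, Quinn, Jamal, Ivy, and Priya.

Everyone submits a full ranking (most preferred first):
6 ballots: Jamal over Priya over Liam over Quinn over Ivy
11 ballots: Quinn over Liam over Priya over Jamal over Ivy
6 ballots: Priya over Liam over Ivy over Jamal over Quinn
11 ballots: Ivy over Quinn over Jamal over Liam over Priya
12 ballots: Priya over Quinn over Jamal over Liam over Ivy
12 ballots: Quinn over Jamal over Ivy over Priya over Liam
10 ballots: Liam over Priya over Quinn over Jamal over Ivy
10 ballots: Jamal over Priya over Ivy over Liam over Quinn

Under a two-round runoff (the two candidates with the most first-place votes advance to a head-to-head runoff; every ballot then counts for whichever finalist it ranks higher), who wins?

Round 1 first-place votes: Liam 10, Quinn 23, Jamal 16, Ivy 11, Priya 18. Quinn and Priya advance.
Runoff: Quinn is ranked above Priya on 34 ballots, Priya above Quinn on 44.

Priya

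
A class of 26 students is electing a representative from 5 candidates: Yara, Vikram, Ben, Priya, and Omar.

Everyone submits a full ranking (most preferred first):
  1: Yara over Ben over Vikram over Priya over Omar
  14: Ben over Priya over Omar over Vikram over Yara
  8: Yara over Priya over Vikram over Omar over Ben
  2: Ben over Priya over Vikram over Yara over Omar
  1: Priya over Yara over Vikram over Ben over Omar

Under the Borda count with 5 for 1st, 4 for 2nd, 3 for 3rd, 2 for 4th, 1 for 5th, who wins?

Yara: 1×5 + 14×1 + 8×5 + 2×2 + 1×4 = 67
Vikram: 1×3 + 14×2 + 8×3 + 2×3 + 1×3 = 64
Ben: 1×4 + 14×5 + 8×1 + 2×5 + 1×2 = 94
Priya: 1×2 + 14×4 + 8×4 + 2×4 + 1×5 = 103
Omar: 1×1 + 14×3 + 8×2 + 2×1 + 1×1 = 62

Priya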